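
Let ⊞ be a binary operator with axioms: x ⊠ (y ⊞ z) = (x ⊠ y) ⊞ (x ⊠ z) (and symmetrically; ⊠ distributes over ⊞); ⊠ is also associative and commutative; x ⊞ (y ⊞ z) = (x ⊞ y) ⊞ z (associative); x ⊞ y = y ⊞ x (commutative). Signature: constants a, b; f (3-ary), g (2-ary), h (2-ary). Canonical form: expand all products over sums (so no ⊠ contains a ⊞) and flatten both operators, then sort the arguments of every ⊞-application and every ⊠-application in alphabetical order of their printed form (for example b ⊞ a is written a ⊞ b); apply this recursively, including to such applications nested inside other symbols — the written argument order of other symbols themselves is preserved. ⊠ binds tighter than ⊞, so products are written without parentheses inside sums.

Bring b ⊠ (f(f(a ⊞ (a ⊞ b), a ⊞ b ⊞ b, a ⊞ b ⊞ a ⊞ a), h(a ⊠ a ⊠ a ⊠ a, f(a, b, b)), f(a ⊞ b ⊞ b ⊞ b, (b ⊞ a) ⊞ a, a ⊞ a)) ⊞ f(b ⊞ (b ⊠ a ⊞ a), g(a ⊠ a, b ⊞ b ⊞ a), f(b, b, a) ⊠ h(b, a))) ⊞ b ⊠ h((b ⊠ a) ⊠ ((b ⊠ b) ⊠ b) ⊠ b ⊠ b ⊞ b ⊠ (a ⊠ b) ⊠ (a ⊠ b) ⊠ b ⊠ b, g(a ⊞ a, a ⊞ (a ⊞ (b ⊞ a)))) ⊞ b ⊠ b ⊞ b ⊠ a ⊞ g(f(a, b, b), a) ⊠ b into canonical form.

Distribute:  b ⊠ f(f(a ⊞ a ⊞ b, a ⊞ b ⊞ b, a ⊞ a ⊞ a ⊞ b), h(a ⊠ a ⊠ a ⊠ a, f(a, b, b)), f(a ⊞ b ⊞ b ⊞ b, a ⊞ a ⊞ b, a ⊞ a)) ⊞ b ⊠ f(a ⊞ a ⊠ b ⊞ b, g(a ⊠ a, a ⊞ b ⊞ b), f(b, b, a) ⊠ h(b, a)) ⊞ b ⊠ h(a ⊠ a ⊠ b ⊠ b ⊠ b ⊠ b ⊠ b ⊞ a ⊠ b ⊠ b ⊠ b ⊠ b ⊠ b ⊠ b, g(a ⊞ a, a ⊞ a ⊞ a ⊞ b)) ⊞ b ⊠ b ⊞ a ⊠ b ⊞ b ⊠ g(f(a, b, b), a)
Sort arguments:  a ⊠ b ⊞ b ⊠ b ⊞ b ⊠ f(a ⊞ a ⊠ b ⊞ b, g(a ⊠ a, a ⊞ b ⊞ b), f(b, b, a) ⊠ h(b, a)) ⊞ b ⊠ f(f(a ⊞ a ⊞ b, a ⊞ b ⊞ b, a ⊞ a ⊞ a ⊞ b), h(a ⊠ a ⊠ a ⊠ a, f(a, b, b)), f(a ⊞ b ⊞ b ⊞ b, a ⊞ a ⊞ b, a ⊞ a)) ⊞ b ⊠ g(f(a, b, b), a) ⊞ b ⊠ h(a ⊠ a ⊠ b ⊠ b ⊠ b ⊠ b ⊠ b ⊞ a ⊠ b ⊠ b ⊠ b ⊠ b ⊠ b ⊠ b, g(a ⊞ a, a ⊞ a ⊞ a ⊞ b))

Answer: a ⊠ b ⊞ b ⊠ b ⊞ b ⊠ f(a ⊞ a ⊠ b ⊞ b, g(a ⊠ a, a ⊞ b ⊞ b), f(b, b, a) ⊠ h(b, a)) ⊞ b ⊠ f(f(a ⊞ a ⊞ b, a ⊞ b ⊞ b, a ⊞ a ⊞ a ⊞ b), h(a ⊠ a ⊠ a ⊠ a, f(a, b, b)), f(a ⊞ b ⊞ b ⊞ b, a ⊞ a ⊞ b, a ⊞ a)) ⊞ b ⊠ g(f(a, b, b), a) ⊞ b ⊠ h(a ⊠ a ⊠ b ⊠ b ⊠ b ⊠ b ⊠ b ⊞ a ⊠ b ⊠ b ⊠ b ⊠ b ⊠ b ⊠ b, g(a ⊞ a, a ⊞ a ⊞ a ⊞ b))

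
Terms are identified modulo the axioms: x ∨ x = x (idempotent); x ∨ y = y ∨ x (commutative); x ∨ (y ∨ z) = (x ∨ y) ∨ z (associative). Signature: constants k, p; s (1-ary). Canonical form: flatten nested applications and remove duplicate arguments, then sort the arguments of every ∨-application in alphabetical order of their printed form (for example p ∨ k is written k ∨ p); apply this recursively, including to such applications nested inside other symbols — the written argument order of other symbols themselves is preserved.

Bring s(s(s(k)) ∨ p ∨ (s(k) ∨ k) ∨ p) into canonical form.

Descend into:  s(s(k)) ∨ p ∨ (s(k) ∨ k) ∨ p
Flatten:  s(s(k)) ∨ p ∨ s(k) ∨ k ∨ p
Drop duplicates:  drop duplicate p
Order the arguments:  k ∨ p ∨ s(k) ∨ s(s(k))
Reassemble:  s(k ∨ p ∨ s(k) ∨ s(s(k)))

Answer: s(k ∨ p ∨ s(k) ∨ s(s(k)))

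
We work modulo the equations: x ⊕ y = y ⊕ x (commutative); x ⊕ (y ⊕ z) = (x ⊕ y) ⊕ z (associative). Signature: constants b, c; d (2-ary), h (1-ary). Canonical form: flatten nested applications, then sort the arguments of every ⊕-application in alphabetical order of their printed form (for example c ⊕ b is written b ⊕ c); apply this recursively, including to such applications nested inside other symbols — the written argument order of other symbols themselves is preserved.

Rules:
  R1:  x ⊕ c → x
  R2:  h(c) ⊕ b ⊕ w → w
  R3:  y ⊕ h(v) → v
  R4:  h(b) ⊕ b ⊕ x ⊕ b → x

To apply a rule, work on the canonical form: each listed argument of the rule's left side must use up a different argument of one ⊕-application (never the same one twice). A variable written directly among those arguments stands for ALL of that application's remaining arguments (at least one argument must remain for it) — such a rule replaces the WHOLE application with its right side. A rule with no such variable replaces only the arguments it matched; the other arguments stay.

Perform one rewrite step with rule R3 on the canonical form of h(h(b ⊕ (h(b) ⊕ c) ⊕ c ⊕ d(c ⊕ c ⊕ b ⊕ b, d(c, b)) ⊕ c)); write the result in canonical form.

Canonical form:  h(h(b ⊕ c ⊕ c ⊕ c ⊕ d(b ⊕ b ⊕ c ⊕ c, d(c, b)) ⊕ h(b)))
Match R3:  consume h(b);  v := b, y := b ⊕ c ⊕ c ⊕ c ⊕ d(b ⊕ b ⊕ c ⊕ c, d(c, b))
The extension variable absorbs all remaining arguments, so the whole application is rewritten.
Result:  h(h(b))

Answer: h(h(b))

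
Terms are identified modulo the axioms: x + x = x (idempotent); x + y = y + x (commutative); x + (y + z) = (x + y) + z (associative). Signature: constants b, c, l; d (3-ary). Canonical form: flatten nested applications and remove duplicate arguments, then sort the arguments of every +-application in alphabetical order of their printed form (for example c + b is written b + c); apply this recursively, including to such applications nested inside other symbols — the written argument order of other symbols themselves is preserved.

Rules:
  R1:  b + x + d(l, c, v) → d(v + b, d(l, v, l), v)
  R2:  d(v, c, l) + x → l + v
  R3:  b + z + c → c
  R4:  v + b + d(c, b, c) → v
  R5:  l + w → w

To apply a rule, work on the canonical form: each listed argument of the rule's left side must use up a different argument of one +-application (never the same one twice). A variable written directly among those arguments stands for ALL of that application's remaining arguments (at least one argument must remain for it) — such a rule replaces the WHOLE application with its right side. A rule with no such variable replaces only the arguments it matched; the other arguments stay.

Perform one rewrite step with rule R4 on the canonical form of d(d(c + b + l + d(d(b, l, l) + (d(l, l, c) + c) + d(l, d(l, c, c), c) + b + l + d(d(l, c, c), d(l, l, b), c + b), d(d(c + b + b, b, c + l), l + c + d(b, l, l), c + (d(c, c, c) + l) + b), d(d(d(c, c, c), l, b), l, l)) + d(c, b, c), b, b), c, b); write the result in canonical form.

Answer: d(d(c + d(b + c + d(b, l, l) + d(d(l, c, c), d(l, l, b), b + c) + d(l, d(l, c, c), c) + d(l, l, c) + l, d(d(b + c, b, c + l), c + d(b, l, l) + l, b + c + d(c, c, c) + l), d(d(d(c, c, c), l, b), l, l)) + l, b, b), c, b)

Derivation:
Canonical form:  d(d(b + c + d(b + c + d(b, l, l) + d(d(l, c, c), d(l, l, b), b + c) + d(l, d(l, c, c), c) + d(l, l, c) + l, d(d(b + c, b, c + l), c + d(b, l, l) + l, b + c + d(c, c, c) + l), d(d(d(c, c, c), l, b), l, l)) + d(c, b, c) + l, b, b), c, b)
R4 matches:  uses b, d(c, b, c);  v := c + d(b + c + d(b, l, l) + d(d(l, c, c), d(l, l, b), b + c) + d(l, d(l, c, c), c) + d(l, l, c) + l, d(d(b + c, b, c + l), c + d(b, l, l) + l, b + c + d(c, c, c) + l), d(d(d(c, c, c), l, b), l, l)) + l
The extension variable absorbs all remaining arguments, so the whole application is rewritten.
Result:  d(d(c + d(b + c + d(b, l, l) + d(d(l, c, c), d(l, l, b), b + c) + d(l, d(l, c, c), c) + d(l, l, c) + l, d(d(b + c, b, c + l), c + d(b, l, l) + l, b + c + d(c, c, c) + l), d(d(d(c, c, c), l, b), l, l)) + l, b, b), c, b)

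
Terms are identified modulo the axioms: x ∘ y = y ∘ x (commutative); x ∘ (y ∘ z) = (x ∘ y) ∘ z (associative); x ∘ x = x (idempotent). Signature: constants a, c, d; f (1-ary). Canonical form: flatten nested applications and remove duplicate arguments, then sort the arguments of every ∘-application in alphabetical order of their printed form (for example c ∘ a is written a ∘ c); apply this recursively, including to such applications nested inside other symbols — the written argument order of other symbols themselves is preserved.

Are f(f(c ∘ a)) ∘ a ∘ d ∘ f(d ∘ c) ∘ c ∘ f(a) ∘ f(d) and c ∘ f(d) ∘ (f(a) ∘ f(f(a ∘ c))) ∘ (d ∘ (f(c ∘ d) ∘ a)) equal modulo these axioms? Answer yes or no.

Answer: yes — both canonical forms are a ∘ c ∘ d ∘ f(a) ∘ f(c ∘ d) ∘ f(d) ∘ f(f(a ∘ c))

Derivation:
Left:  f(f(c ∘ a)) ∘ a ∘ d ∘ f(d ∘ c) ∘ c ∘ f(a) ∘ f(d)
  Canonicalize subterm:  f(f(c ∘ a))  →  f(f(a ∘ c))
  Inside:  f(d ∘ c)  →  f(c ∘ d)
  Order the arguments:  a ∘ c ∘ d ∘ f(a) ∘ f(c ∘ d) ∘ f(d) ∘ f(f(a ∘ c))
Right:  c ∘ f(d) ∘ (f(a) ∘ f(f(a ∘ c))) ∘ (d ∘ (f(c ∘ d) ∘ a))
  Merge nested applications:  c ∘ f(d) ∘ f(a) ∘ f(f(a ∘ c)) ∘ d ∘ f(c ∘ d) ∘ a
  Sort:  a ∘ c ∘ d ∘ f(a) ∘ f(c ∘ d) ∘ f(d) ∘ f(f(a ∘ c))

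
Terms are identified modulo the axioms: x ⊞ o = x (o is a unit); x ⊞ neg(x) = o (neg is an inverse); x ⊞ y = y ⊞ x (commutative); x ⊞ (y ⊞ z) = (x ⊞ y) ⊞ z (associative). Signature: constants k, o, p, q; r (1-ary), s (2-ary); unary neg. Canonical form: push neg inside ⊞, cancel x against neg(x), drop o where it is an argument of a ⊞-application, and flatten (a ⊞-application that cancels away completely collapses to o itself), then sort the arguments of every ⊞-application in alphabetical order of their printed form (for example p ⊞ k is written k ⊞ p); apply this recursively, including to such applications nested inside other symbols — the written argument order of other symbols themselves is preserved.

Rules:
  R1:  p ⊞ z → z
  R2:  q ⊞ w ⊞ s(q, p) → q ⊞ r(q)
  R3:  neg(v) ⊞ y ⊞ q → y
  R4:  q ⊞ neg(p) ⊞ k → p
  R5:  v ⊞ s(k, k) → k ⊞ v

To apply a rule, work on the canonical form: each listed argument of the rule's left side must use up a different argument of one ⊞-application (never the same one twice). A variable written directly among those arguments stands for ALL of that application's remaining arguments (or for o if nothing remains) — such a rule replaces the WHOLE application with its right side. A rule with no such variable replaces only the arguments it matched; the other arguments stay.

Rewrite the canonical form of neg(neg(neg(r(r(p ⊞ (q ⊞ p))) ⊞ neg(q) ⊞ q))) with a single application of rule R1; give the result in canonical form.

Canonical form:  neg(r(r(p ⊞ p ⊞ q)))
R1 matches:  uses p;  z := p ⊞ q
Every leftover argument binds to the variable; the entire application is replaced.
Result:  neg(r(r(p ⊞ q)))

Answer: neg(r(r(p ⊞ q)))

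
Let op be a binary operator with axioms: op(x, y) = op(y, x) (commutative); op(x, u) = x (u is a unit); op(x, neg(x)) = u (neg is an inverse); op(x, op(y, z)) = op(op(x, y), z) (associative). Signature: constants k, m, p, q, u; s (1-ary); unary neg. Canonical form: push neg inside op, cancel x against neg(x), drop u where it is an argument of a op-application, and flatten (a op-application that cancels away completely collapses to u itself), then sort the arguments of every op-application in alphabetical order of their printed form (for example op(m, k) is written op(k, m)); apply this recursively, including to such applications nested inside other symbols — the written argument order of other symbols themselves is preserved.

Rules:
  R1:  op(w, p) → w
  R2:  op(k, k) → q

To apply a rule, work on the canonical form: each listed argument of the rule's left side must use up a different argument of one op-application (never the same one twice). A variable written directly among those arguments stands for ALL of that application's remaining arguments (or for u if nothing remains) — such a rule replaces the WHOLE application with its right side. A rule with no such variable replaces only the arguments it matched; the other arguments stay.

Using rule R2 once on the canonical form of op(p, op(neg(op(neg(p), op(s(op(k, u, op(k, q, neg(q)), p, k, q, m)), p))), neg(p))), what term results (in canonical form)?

Answer: neg(s(op(k, m, p, q, q)))

Derivation:
Canonical form:  neg(s(op(k, k, k, m, p, q)))
Apply R2:  consuming k, k
New term:  neg(s(op(k, m, p, q, q)))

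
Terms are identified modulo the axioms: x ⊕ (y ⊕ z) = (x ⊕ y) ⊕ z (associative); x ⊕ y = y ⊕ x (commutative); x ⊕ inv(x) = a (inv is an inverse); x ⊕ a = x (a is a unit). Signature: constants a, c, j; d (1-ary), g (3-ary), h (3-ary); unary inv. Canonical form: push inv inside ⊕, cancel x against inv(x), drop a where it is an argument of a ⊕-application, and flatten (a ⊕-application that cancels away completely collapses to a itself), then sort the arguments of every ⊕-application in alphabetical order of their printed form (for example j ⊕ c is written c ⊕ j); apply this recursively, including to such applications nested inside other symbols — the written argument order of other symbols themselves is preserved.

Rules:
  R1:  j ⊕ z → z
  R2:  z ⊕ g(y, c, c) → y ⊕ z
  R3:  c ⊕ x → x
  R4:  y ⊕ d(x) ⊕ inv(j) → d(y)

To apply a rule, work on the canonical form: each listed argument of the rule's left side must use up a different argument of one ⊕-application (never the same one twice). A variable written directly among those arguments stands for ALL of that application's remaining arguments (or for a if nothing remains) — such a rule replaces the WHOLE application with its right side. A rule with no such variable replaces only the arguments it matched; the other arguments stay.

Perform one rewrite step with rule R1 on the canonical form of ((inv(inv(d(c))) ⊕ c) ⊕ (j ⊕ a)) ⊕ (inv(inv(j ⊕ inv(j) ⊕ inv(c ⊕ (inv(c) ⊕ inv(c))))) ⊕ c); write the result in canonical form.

Canonical form:  c ⊕ c ⊕ c ⊕ d(c) ⊕ j
R1 matches:  uses j;  z := c ⊕ c ⊕ c ⊕ d(c)
Every leftover argument binds to the variable; the entire application is replaced.
Giving:  c ⊕ c ⊕ c ⊕ d(c)

Answer: c ⊕ c ⊕ c ⊕ d(c)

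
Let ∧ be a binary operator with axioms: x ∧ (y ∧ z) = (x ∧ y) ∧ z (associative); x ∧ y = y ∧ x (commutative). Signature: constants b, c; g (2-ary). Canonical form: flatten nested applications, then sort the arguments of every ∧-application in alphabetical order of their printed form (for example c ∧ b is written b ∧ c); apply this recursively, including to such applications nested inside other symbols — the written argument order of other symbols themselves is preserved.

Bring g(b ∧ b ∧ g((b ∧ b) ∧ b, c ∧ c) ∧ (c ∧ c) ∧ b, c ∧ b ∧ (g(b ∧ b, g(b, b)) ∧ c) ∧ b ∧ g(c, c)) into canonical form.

Answer: g(b ∧ b ∧ b ∧ c ∧ c ∧ g(b ∧ b ∧ b, c ∧ c), b ∧ b ∧ c ∧ c ∧ g(b ∧ b, g(b, b)) ∧ g(c, c))

Derivation:
Descend into:  c ∧ b ∧ (g(b ∧ b, g(b, b)) ∧ c) ∧ b ∧ g(c, c)
Flatten:  c ∧ b ∧ g(b ∧ b, g(b, b)) ∧ c ∧ b ∧ g(c, c)
Order the arguments:  b ∧ b ∧ c ∧ c ∧ g(b ∧ b, g(b, b)) ∧ g(c, c)
Rebuild:  g(b ∧ b ∧ b ∧ c ∧ c ∧ g(b ∧ b ∧ b, c ∧ c), b ∧ b ∧ c ∧ c ∧ g(b ∧ b, g(b, b)) ∧ g(c, c))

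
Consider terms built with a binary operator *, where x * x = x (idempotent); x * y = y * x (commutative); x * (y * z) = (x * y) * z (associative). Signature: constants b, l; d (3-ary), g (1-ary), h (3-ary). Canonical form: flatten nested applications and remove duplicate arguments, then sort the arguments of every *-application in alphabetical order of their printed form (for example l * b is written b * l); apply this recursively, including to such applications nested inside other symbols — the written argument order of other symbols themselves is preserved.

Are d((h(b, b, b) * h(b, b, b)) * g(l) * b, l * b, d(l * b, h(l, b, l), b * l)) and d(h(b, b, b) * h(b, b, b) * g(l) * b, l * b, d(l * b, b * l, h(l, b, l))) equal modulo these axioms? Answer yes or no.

Answer: no — d(b * g(l) * h(b, b, b), b * l, d(b * l, h(l, b, l), b * l)) vs d(b * g(l) * h(b, b, b), b * l, d(b * l, b * l, h(l, b, l)))

Derivation:
Left:  d((h(b, b, b) * h(b, b, b)) * g(l) * b, l * b, d(l * b, h(l, b, l), b * l))
  Descend into:  (h(b, b, b) * h(b, b, b)) * g(l) * b
  Flatten:  h(b, b, b) * h(b, b, b) * g(l) * b
  Deduplicate:  drop duplicate h(b, b, b)
  Sort:  b * g(l) * h(b, b, b)
  Reassemble:  d(b * g(l) * h(b, b, b), b * l, d(b * l, h(l, b, l), b * l))
Right:  d(h(b, b, b) * h(b, b, b) * g(l) * b, l * b, d(l * b, b * l, h(l, b, l)))
  Descend into:  h(b, b, b) * h(b, b, b) * g(l) * b
  Drop duplicates:  drop duplicate h(b, b, b)
  Sort arguments:  b * g(l) * h(b, b, b)
  Reassemble:  d(b * g(l) * h(b, b, b), b * l, d(b * l, b * l, h(l, b, l)))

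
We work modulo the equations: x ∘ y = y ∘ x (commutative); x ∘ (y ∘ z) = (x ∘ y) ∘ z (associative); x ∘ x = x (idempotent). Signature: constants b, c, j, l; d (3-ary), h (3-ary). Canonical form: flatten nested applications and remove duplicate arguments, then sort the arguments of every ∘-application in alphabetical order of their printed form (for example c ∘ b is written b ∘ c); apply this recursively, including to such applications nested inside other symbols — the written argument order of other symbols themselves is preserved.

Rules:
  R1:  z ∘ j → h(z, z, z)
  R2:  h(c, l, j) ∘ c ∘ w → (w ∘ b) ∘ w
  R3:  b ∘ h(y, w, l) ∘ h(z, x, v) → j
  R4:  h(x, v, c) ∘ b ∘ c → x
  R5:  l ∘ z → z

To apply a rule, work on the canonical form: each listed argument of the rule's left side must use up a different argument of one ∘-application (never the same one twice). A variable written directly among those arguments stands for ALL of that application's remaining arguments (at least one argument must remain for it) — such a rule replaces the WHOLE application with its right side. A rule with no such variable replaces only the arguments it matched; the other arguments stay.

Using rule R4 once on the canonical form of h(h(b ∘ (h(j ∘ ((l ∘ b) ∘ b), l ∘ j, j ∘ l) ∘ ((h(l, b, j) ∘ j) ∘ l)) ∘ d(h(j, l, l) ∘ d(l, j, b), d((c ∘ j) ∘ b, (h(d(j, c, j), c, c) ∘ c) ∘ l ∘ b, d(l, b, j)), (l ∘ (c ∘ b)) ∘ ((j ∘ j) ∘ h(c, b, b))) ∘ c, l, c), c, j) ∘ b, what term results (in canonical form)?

Answer: b ∘ h(h(b ∘ c ∘ d(d(l, j, b) ∘ h(j, l, l), d(b ∘ c ∘ j, d(j, c, j) ∘ l, d(l, b, j)), b ∘ c ∘ h(c, b, b) ∘ j ∘ l) ∘ h(b ∘ j ∘ l, j ∘ l, j ∘ l) ∘ h(l, b, j) ∘ j ∘ l, l, c), c, j)

Derivation:
Canonical form:  b ∘ h(h(b ∘ c ∘ d(d(l, j, b) ∘ h(j, l, l), d(b ∘ c ∘ j, b ∘ c ∘ h(d(j, c, j), c, c) ∘ l, d(l, b, j)), b ∘ c ∘ h(c, b, b) ∘ j ∘ l) ∘ h(b ∘ j ∘ l, j ∘ l, j ∘ l) ∘ h(l, b, j) ∘ j ∘ l, l, c), c, j)
Match R4:  consume b, c, h(d(j, c, j), c, c);  v := c, x := d(j, c, j)
Giving:  b ∘ h(h(b ∘ c ∘ d(d(l, j, b) ∘ h(j, l, l), d(b ∘ c ∘ j, d(j, c, j) ∘ l, d(l, b, j)), b ∘ c ∘ h(c, b, b) ∘ j ∘ l) ∘ h(b ∘ j ∘ l, j ∘ l, j ∘ l) ∘ h(l, b, j) ∘ j ∘ l, l, c), c, j)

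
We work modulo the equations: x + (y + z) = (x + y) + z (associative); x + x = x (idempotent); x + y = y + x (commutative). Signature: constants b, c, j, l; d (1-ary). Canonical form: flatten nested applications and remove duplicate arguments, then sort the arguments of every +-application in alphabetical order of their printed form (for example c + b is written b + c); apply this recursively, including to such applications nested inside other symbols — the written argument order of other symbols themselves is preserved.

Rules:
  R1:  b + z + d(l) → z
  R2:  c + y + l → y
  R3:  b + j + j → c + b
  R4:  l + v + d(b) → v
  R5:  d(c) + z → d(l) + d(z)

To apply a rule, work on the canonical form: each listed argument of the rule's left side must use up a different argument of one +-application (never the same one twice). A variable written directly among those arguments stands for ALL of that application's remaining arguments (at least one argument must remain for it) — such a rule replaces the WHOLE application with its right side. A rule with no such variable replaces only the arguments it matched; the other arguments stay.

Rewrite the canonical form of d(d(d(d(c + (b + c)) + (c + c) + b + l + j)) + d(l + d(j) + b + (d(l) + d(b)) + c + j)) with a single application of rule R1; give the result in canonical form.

Answer: d(d(c + d(b) + d(j) + j + l) + d(d(b + c + d(b + c) + j + l)))

Derivation:
Canonical form:  d(d(b + c + d(b) + d(j) + d(l) + j + l) + d(d(b + c + d(b + c) + j + l)))
Apply R1:  consuming b, d(l);  z := c + d(b) + d(j) + j + l
Every leftover argument binds to the variable; the entire application is replaced.
Result:  d(d(c + d(b) + d(j) + j + l) + d(d(b + c + d(b + c) + j + l)))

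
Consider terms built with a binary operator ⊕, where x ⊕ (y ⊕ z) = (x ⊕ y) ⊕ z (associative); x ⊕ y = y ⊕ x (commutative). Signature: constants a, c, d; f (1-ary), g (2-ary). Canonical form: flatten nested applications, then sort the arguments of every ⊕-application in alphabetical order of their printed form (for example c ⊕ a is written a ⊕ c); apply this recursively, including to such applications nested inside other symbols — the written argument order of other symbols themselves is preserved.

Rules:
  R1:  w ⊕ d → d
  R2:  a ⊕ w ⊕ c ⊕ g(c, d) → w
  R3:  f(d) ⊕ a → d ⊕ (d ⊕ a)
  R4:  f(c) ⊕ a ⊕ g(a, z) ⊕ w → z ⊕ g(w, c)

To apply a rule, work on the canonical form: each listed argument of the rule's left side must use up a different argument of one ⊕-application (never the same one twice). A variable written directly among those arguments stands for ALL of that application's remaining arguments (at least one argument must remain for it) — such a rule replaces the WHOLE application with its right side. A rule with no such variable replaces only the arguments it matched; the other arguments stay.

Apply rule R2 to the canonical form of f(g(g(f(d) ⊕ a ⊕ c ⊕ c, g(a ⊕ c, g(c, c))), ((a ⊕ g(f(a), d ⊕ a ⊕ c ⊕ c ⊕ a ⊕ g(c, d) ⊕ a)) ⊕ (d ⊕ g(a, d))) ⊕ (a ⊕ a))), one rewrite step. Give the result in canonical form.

Answer: f(g(g(a ⊕ c ⊕ c ⊕ f(d), g(a ⊕ c, g(c, c))), a ⊕ a ⊕ a ⊕ d ⊕ g(a, d) ⊕ g(f(a), a ⊕ a ⊕ c ⊕ d)))

Derivation:
Canonical form:  f(g(g(a ⊕ c ⊕ c ⊕ f(d), g(a ⊕ c, g(c, c))), a ⊕ a ⊕ a ⊕ d ⊕ g(a, d) ⊕ g(f(a), a ⊕ a ⊕ a ⊕ c ⊕ c ⊕ d ⊕ g(c, d))))
Match R2:  consume a, c, g(c, d);  w := a ⊕ a ⊕ c ⊕ d
Every leftover argument binds to the variable; the entire application is replaced.
New term:  f(g(g(a ⊕ c ⊕ c ⊕ f(d), g(a ⊕ c, g(c, c))), a ⊕ a ⊕ a ⊕ d ⊕ g(a, d) ⊕ g(f(a), a ⊕ a ⊕ c ⊕ d)))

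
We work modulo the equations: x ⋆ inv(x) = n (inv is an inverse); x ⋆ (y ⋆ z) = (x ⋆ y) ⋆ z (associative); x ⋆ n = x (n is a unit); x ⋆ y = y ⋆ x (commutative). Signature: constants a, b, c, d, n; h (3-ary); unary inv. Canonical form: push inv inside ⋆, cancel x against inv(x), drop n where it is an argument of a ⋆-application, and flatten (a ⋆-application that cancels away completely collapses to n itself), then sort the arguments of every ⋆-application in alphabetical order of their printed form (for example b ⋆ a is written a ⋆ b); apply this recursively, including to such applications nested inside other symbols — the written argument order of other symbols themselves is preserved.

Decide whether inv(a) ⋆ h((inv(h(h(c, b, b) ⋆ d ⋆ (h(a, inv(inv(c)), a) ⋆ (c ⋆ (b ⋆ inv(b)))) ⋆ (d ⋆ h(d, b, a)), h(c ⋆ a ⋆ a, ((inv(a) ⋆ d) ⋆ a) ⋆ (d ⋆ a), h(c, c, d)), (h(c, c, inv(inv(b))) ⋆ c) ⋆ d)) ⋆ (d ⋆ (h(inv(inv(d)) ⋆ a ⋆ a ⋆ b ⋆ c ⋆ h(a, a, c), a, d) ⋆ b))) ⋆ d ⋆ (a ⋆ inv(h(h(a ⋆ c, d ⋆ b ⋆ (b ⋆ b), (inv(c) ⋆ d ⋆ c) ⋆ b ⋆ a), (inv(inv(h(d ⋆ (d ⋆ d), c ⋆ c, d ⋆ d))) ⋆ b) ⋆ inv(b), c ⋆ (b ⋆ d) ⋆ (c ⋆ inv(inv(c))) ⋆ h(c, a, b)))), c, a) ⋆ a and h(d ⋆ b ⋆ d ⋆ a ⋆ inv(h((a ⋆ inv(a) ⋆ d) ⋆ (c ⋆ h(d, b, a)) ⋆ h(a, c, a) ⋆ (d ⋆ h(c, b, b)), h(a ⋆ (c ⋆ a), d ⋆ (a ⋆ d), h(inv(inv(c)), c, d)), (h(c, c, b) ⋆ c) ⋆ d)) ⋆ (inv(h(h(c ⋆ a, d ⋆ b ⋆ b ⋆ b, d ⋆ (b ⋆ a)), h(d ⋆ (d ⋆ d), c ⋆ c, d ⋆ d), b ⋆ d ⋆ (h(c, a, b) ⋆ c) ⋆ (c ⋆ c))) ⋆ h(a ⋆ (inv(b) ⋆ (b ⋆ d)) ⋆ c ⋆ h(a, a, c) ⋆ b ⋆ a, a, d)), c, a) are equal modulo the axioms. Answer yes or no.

Answer: yes — both canonical forms are h(a ⋆ b ⋆ d ⋆ d ⋆ h(a ⋆ a ⋆ b ⋆ c ⋆ d ⋆ h(a, a, c), a, d) ⋆ inv(h(c ⋆ d ⋆ d ⋆ h(a, c, a) ⋆ h(c, b, b) ⋆ h(d, b, a), h(a ⋆ a ⋆ c, a ⋆ d ⋆ d, h(c, c, d)), c ⋆ d ⋆ h(c, c, b))) ⋆ inv(h(h(a ⋆ c, b ⋆ b ⋆ b ⋆ d, a ⋆ b ⋆ d), h(d ⋆ d ⋆ d, c ⋆ c, d ⋆ d), b ⋆ c ⋆ c ⋆ c ⋆ d ⋆ h(c, a, b))), c, a)

Derivation:
Left:  inv(a) ⋆ h((inv(h(h(c, b, b) ⋆ d ⋆ (h(a, inv(inv(c)), a) ⋆ (c ⋆ (b ⋆ inv(b)))) ⋆ (d ⋆ h(d, b, a)), h(c ⋆ a ⋆ a, ((inv(a) ⋆ d) ⋆ a) ⋆ (d ⋆ a), h(c, c, d)), (h(c, c, inv(inv(b))) ⋆ c) ⋆ d)) ⋆ (d ⋆ (h(inv(inv(d)) ⋆ a ⋆ a ⋆ b ⋆ c ⋆ h(a, a, c), a, d) ⋆ b))) ⋆ d ⋆ (a ⋆ inv(h(h(a ⋆ c, d ⋆ b ⋆ (b ⋆ b), (inv(c) ⋆ d ⋆ c) ⋆ b ⋆ a), (inv(inv(h(d ⋆ (d ⋆ d), c ⋆ c, d ⋆ d))) ⋆ b) ⋆ inv(b), c ⋆ (b ⋆ d) ⋆ (c ⋆ inv(inv(c))) ⋆ h(c, a, b)))), c, a) ⋆ a
  Push inv inside:  distribute inv over ⋆ and collapse double inv
  Cancel inverse pairs:  a cancels
  Combine occurrences:  h(a ⋆ b ⋆ d ⋆ d ⋆ h(a ⋆ a ⋆ b ⋆ c ⋆ d ⋆ h(a, a, c), a, d) ⋆ inv(h(c ⋆ d ⋆ d ⋆ h(a, c, a) ⋆ h(c, b, b) ⋆ h(d, b, a), h(a ⋆ a ⋆ c, a ⋆ d ⋆ d, h(c, c, d)), c ⋆ d ⋆ h(c, c, b))) ⋆ inv(h(h(a ⋆ c, b ⋆ b ⋆ b ⋆ d, a ⋆ b ⋆ d), h(d ⋆ d ⋆ d, c ⋆ c, d ⋆ d), b ⋆ c ⋆ c ⋆ c ⋆ d ⋆ h(c, a, b))), c, a)
Right:  h(d ⋆ b ⋆ d ⋆ a ⋆ inv(h((a ⋆ inv(a) ⋆ d) ⋆ (c ⋆ h(d, b, a)) ⋆ h(a, c, a) ⋆ (d ⋆ h(c, b, b)), h(a ⋆ (c ⋆ a), d ⋆ (a ⋆ d), h(inv(inv(c)), c, d)), (h(c, c, b) ⋆ c) ⋆ d)) ⋆ (inv(h(h(c ⋆ a, d ⋆ b ⋆ b ⋆ b, d ⋆ (b ⋆ a)), h(d ⋆ (d ⋆ d), c ⋆ c, d ⋆ d), b ⋆ d ⋆ (h(c, a, b) ⋆ c) ⋆ (c ⋆ c))) ⋆ h(a ⋆ (inv(b) ⋆ (b ⋆ d)) ⋆ c ⋆ h(a, a, c) ⋆ b ⋆ a, a, d)), c, a)
  Descend into:  d ⋆ b ⋆ d ⋆ a ⋆ inv(h((a ⋆ inv(a) ⋆ d) ⋆ (c ⋆ h(d, b, a)) ⋆ h(a, c, a) ⋆ (d ⋆ h(c, b, b)), h(a ⋆ (c ⋆ a), d ⋆ (a ⋆ d), h(inv(inv(c)), c, d)), (h(c, c, b) ⋆ c) ⋆ d)) ⋆ (inv(h(h(c ⋆ a, d ⋆ b ⋆ b ⋆ b, d ⋆ (b ⋆ a)), h(d ⋆ (d ⋆ d), c ⋆ c, d ⋆ d), b ⋆ d ⋆ (h(c, a, b) ⋆ c) ⋆ (c ⋆ c))) ⋆ h(a ⋆ (inv(b) ⋆ (b ⋆ d)) ⋆ c ⋆ h(a, a, c) ⋆ b ⋆ a, a, d))
  Push inv inside:  distribute inv over ⋆ and collapse double inv
  Combine occurrences:  d ⋆ d ⋆ b ⋆ a ⋆ inv(h(c ⋆ d ⋆ d ⋆ h(a, c, a) ⋆ h(c, b, b) ⋆ h(d, b, a), h(a ⋆ a ⋆ c, a ⋆ d ⋆ d, h(c, c, d)), c ⋆ d ⋆ h(c, c, b))) ⋆ inv(h(h(a ⋆ c, b ⋆ b ⋆ b ⋆ d, a ⋆ b ⋆ d), h(d ⋆ d ⋆ d, c ⋆ c, d ⋆ d), b ⋆ c ⋆ c ⋆ c ⋆ d ⋆ h(c, a, b))) ⋆ h(a ⋆ a ⋆ b ⋆ c ⋆ d ⋆ h(a, a, c), a, d)
  Order the arguments:  a ⋆ b ⋆ d ⋆ d ⋆ h(a ⋆ a ⋆ b ⋆ c ⋆ d ⋆ h(a, a, c), a, d) ⋆ inv(h(c ⋆ d ⋆ d ⋆ h(a, c, a) ⋆ h(c, b, b) ⋆ h(d, b, a), h(a ⋆ a ⋆ c, a ⋆ d ⋆ d, h(c, c, d)), c ⋆ d ⋆ h(c, c, b))) ⋆ inv(h(h(a ⋆ c, b ⋆ b ⋆ b ⋆ d, a ⋆ b ⋆ d), h(d ⋆ d ⋆ d, c ⋆ c, d ⋆ d), b ⋆ c ⋆ c ⋆ c ⋆ d ⋆ h(c, a, b)))
  Rebuild:  h(a ⋆ b ⋆ d ⋆ d ⋆ h(a ⋆ a ⋆ b ⋆ c ⋆ d ⋆ h(a, a, c), a, d) ⋆ inv(h(c ⋆ d ⋆ d ⋆ h(a, c, a) ⋆ h(c, b, b) ⋆ h(d, b, a), h(a ⋆ a ⋆ c, a ⋆ d ⋆ d, h(c, c, d)), c ⋆ d ⋆ h(c, c, b))) ⋆ inv(h(h(a ⋆ c, b ⋆ b ⋆ b ⋆ d, a ⋆ b ⋆ d), h(d ⋆ d ⋆ d, c ⋆ c, d ⋆ d), b ⋆ c ⋆ c ⋆ c ⋆ d ⋆ h(c, a, b))), c, a)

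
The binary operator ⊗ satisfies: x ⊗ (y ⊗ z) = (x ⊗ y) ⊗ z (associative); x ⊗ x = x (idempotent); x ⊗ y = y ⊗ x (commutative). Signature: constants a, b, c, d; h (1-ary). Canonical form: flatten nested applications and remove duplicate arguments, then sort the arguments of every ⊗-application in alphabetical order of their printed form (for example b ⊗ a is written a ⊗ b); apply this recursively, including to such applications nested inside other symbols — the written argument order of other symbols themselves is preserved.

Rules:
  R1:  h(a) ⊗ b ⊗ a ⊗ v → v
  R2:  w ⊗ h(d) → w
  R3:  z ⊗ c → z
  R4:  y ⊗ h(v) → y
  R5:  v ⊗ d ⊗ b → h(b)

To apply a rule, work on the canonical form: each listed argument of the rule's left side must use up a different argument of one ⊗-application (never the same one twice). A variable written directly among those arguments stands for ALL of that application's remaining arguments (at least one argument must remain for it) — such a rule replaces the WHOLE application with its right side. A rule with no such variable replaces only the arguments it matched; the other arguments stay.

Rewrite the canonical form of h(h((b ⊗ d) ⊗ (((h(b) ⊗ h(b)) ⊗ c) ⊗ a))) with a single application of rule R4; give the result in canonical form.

Answer: h(h(a ⊗ b ⊗ c ⊗ d))

Derivation:
Canonical form:  h(h(a ⊗ b ⊗ c ⊗ d ⊗ h(b)))
Apply R4:  consuming h(b);  v := b, y := a ⊗ b ⊗ c ⊗ d
The extension variable absorbs all remaining arguments, so the whole application is rewritten.
Giving:  h(h(a ⊗ b ⊗ c ⊗ d))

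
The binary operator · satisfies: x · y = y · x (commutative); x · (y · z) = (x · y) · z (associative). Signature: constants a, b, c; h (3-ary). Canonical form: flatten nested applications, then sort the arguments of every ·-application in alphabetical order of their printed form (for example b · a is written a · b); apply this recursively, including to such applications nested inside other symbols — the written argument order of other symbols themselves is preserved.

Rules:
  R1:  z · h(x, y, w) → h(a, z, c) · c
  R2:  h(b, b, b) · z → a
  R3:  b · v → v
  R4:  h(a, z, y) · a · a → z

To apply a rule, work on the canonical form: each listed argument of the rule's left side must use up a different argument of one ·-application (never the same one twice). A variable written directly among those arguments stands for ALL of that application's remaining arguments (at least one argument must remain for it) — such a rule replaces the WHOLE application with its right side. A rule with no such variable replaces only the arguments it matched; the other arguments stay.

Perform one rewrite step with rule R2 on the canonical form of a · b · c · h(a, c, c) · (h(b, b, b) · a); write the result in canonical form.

Canonical form:  a · a · b · c · h(a, c, c) · h(b, b, b)
Apply R2:  consuming h(b, b, b);  z := a · a · b · c · h(a, c, c)
The variable takes the whole remainder — replace the entire application.
Result:  a

Answer: a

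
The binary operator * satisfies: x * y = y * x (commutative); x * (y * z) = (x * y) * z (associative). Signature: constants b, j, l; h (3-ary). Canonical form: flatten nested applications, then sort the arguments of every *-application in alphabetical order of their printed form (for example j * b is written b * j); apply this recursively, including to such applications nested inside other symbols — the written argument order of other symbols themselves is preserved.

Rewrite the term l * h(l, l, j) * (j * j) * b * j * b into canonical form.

Merge nested applications:  l * h(l, l, j) * j * j * b * j * b
Order the arguments:  b * b * h(l, l, j) * j * j * j * l

Answer: b * b * h(l, l, j) * j * j * j * l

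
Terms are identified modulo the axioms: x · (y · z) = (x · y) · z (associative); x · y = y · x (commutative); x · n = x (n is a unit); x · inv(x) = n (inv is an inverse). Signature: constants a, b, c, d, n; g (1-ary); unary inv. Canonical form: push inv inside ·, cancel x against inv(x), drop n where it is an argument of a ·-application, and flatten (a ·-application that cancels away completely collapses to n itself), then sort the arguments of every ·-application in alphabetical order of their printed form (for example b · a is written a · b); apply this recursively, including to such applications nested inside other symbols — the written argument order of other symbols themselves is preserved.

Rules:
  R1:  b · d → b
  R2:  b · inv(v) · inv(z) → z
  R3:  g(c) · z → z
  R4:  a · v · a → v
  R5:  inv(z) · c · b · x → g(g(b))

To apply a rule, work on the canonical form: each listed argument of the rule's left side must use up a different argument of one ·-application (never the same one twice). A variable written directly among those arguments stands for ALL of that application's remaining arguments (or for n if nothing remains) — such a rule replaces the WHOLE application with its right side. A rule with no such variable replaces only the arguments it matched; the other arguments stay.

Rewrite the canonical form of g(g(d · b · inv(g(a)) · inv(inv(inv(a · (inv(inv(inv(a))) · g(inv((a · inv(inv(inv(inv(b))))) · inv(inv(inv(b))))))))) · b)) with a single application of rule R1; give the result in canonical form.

Canonical form:  g(g(b · b · d · inv(g(a)) · inv(g(inv(a)))))
R1 matches:  uses b, d
Result:  g(g(b · b · inv(g(a)) · inv(g(inv(a)))))

Answer: g(g(b · b · inv(g(a)) · inv(g(inv(a)))))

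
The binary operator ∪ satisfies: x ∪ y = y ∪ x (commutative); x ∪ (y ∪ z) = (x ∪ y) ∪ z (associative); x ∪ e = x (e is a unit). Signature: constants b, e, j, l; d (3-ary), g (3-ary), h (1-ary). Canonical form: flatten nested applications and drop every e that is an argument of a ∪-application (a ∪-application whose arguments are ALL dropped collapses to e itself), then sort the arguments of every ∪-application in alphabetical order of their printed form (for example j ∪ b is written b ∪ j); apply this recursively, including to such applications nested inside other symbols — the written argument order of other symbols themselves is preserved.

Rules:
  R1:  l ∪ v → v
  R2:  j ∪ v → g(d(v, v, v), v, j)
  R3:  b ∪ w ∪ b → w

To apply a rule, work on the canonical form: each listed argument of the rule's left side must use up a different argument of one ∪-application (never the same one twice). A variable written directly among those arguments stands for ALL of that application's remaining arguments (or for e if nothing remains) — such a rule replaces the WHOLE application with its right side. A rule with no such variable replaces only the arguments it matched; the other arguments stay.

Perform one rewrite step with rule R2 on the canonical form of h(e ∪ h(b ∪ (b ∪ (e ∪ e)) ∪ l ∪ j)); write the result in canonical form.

Answer: h(h(g(d(b ∪ b ∪ l, b ∪ b ∪ l, b ∪ b ∪ l), b ∪ b ∪ l, j)))

Derivation:
Canonical form:  h(h(b ∪ b ∪ j ∪ l))
R2 matches:  uses j;  v := b ∪ b ∪ l
Every leftover argument binds to the variable; the entire application is replaced.
New term:  h(h(g(d(b ∪ b ∪ l, b ∪ b ∪ l, b ∪ b ∪ l), b ∪ b ∪ l, j)))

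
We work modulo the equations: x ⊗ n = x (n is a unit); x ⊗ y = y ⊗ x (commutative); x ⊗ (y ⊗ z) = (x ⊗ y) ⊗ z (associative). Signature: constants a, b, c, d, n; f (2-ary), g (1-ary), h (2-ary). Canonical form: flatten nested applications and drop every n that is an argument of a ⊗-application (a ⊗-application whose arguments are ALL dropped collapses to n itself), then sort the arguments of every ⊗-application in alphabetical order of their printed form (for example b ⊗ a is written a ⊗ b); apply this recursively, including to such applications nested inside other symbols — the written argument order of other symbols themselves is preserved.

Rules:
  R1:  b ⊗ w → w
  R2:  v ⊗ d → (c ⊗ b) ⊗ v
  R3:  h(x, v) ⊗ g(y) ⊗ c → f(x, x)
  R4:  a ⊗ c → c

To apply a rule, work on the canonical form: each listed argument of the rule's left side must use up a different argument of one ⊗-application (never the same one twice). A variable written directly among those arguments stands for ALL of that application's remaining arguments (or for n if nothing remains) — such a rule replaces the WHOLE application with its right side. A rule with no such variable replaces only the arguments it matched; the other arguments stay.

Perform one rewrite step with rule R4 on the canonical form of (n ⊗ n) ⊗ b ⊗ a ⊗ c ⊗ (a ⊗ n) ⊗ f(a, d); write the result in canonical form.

Answer: a ⊗ b ⊗ c ⊗ f(a, d)

Derivation:
Canonical form:  a ⊗ a ⊗ b ⊗ c ⊗ f(a, d)
R4 matches:  uses a, c
Result:  a ⊗ b ⊗ c ⊗ f(a, d)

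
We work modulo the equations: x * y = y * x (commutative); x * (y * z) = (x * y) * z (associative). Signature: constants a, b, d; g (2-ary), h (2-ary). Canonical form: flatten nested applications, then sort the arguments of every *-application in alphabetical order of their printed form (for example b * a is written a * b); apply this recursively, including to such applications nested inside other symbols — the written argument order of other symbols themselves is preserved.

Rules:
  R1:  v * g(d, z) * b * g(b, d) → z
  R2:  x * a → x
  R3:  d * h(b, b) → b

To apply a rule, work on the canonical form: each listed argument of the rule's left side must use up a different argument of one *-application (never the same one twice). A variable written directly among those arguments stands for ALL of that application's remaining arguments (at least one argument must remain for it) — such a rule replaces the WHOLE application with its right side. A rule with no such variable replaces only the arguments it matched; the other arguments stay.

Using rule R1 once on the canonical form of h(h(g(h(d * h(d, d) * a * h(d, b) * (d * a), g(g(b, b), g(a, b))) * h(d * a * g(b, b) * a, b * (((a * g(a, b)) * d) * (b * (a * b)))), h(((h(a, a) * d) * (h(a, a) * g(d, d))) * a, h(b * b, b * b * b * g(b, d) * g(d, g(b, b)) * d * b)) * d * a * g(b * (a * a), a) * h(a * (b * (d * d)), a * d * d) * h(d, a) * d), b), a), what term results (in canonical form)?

Canonical form:  h(h(g(h(a * a * d * d * h(d, b) * h(d, d), g(g(b, b), g(a, b))) * h(a * a * d * g(b, b), a * a * b * b * b * d * g(a, b)), a * d * d * g(a * a * b, a) * h(a * b * d * d, a * d * d) * h(a * d * g(d, d) * h(a, a) * h(a, a), h(b * b, b * b * b * b * d * g(b, d) * g(d, g(b, b)))) * h(d, a)), b), a)
Match R1:  consume b, g(b, d), g(d, g(b, b));  v := b * b * b * d, z := g(b, b)
The extension variable absorbs all remaining arguments, so the whole application is rewritten.
Giving:  h(h(g(h(a * a * d * d * h(d, b) * h(d, d), g(g(b, b), g(a, b))) * h(a * a * d * g(b, b), a * a * b * b * b * d * g(a, b)), a * d * d * g(a * a * b, a) * h(a * b * d * d, a * d * d) * h(a * d * g(d, d) * h(a, a) * h(a, a), h(b * b, g(b, b))) * h(d, a)), b), a)

Answer: h(h(g(h(a * a * d * d * h(d, b) * h(d, d), g(g(b, b), g(a, b))) * h(a * a * d * g(b, b), a * a * b * b * b * d * g(a, b)), a * d * d * g(a * a * b, a) * h(a * b * d * d, a * d * d) * h(a * d * g(d, d) * h(a, a) * h(a, a), h(b * b, g(b, b))) * h(d, a)), b), a)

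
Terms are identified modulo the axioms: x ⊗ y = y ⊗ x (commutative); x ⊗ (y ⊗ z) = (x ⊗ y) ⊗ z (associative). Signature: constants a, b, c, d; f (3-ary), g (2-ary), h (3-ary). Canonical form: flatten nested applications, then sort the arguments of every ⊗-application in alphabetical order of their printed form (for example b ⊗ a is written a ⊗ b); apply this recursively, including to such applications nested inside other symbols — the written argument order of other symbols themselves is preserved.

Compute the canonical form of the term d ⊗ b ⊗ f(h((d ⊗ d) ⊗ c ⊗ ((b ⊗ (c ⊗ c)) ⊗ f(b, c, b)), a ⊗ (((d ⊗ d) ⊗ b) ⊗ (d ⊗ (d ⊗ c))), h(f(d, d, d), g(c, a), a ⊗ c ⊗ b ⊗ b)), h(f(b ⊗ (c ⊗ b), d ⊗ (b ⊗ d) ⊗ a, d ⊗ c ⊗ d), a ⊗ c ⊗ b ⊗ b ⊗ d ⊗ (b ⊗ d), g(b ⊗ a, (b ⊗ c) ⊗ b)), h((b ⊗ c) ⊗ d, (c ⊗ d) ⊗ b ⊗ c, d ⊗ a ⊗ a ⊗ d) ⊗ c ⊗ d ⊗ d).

Answer: b ⊗ d ⊗ f(h(b ⊗ c ⊗ c ⊗ c ⊗ d ⊗ d ⊗ f(b, c, b), a ⊗ b ⊗ c ⊗ d ⊗ d ⊗ d ⊗ d, h(f(d, d, d), g(c, a), a ⊗ b ⊗ b ⊗ c)), h(f(b ⊗ b ⊗ c, a ⊗ b ⊗ d ⊗ d, c ⊗ d ⊗ d), a ⊗ b ⊗ b ⊗ b ⊗ c ⊗ d ⊗ d, g(a ⊗ b, b ⊗ b ⊗ c)), c ⊗ d ⊗ d ⊗ h(b ⊗ c ⊗ d, b ⊗ c ⊗ c ⊗ d, a ⊗ a ⊗ d ⊗ d))

Derivation:
Canonicalize subterm:  f(h((d ⊗ d) ⊗ c ⊗ ((b ⊗ (c ⊗ c)) ⊗ f(b, c, b)), a ⊗ (((d ⊗ d) ⊗ b) ⊗ (d ⊗ (d ⊗ c))), h(f(d, d, d), g(c, a), a ⊗ c ⊗ b ⊗ b)), h(f(b ⊗ (c ⊗ b), d ⊗ (b ⊗ d) ⊗ a, d ⊗ c ⊗ d), a ⊗ c ⊗ b ⊗ b ⊗ d ⊗ (b ⊗ d), g(b ⊗ a, (b ⊗ c) ⊗ b)), h((b ⊗ c) ⊗ d, (c ⊗ d) ⊗ b ⊗ c, d ⊗ a ⊗ a ⊗ d) ⊗ c ⊗ d ⊗ d)  →  f(h(b ⊗ c ⊗ c ⊗ c ⊗ d ⊗ d ⊗ f(b, c, b), a ⊗ b ⊗ c ⊗ d ⊗ d ⊗ d ⊗ d, h(f(d, d, d), g(c, a), a ⊗ b ⊗ b ⊗ c)), h(f(b ⊗ b ⊗ c, a ⊗ b ⊗ d ⊗ d, c ⊗ d ⊗ d), a ⊗ b ⊗ b ⊗ b ⊗ c ⊗ d ⊗ d, g(a ⊗ b, b ⊗ b ⊗ c)), c ⊗ d ⊗ d ⊗ h(b ⊗ c ⊗ d, b ⊗ c ⊗ c ⊗ d, a ⊗ a ⊗ d ⊗ d))
Sort arguments:  b ⊗ d ⊗ f(h(b ⊗ c ⊗ c ⊗ c ⊗ d ⊗ d ⊗ f(b, c, b), a ⊗ b ⊗ c ⊗ d ⊗ d ⊗ d ⊗ d, h(f(d, d, d), g(c, a), a ⊗ b ⊗ b ⊗ c)), h(f(b ⊗ b ⊗ c, a ⊗ b ⊗ d ⊗ d, c ⊗ d ⊗ d), a ⊗ b ⊗ b ⊗ b ⊗ c ⊗ d ⊗ d, g(a ⊗ b, b ⊗ b ⊗ c)), c ⊗ d ⊗ d ⊗ h(b ⊗ c ⊗ d, b ⊗ c ⊗ c ⊗ d, a ⊗ a ⊗ d ⊗ d))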